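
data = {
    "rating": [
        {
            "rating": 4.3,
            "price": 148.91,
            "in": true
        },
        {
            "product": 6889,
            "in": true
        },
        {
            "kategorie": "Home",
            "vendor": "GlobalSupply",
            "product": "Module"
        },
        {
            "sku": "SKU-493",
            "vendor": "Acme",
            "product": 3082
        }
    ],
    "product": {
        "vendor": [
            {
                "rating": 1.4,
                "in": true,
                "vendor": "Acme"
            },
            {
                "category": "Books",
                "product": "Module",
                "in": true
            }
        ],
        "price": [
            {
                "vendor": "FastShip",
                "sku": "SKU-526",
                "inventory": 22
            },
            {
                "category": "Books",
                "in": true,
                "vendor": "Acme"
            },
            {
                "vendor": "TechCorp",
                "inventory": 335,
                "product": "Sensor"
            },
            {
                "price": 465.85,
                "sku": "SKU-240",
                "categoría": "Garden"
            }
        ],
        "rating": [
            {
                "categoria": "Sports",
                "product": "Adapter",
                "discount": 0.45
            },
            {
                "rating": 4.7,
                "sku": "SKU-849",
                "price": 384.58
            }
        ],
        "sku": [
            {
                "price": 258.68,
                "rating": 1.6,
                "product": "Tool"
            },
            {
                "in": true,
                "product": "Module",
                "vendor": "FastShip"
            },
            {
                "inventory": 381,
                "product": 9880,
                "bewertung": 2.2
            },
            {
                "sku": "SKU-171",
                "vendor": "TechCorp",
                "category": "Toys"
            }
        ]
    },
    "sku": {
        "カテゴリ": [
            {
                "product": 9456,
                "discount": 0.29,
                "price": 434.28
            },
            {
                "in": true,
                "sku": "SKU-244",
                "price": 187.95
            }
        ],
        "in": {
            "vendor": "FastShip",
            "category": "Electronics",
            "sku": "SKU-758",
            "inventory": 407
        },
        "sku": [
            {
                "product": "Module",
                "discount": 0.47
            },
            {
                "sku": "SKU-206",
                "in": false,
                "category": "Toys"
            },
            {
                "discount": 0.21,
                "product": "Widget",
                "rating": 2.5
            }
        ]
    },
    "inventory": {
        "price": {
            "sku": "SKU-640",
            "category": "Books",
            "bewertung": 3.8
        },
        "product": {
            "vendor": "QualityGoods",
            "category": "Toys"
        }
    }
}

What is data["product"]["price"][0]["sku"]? "SKU-526"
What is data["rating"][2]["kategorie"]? "Home"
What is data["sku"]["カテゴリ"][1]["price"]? 187.95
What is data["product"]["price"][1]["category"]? "Books"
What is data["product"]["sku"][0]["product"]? "Tool"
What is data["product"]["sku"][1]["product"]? "Module"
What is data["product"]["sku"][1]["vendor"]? "FastShip"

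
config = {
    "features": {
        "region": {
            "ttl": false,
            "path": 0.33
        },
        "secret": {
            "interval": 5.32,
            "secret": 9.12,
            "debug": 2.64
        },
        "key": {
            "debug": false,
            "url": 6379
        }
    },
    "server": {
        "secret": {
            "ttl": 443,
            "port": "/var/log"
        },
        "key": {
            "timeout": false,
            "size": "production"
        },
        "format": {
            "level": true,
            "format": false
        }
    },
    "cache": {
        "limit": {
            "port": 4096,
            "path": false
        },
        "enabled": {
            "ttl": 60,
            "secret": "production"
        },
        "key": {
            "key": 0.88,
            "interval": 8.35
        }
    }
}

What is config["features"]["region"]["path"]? 0.33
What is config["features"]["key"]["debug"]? False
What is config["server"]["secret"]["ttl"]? 443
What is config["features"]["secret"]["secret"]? 9.12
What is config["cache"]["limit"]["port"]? 4096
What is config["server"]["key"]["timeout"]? False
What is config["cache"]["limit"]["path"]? False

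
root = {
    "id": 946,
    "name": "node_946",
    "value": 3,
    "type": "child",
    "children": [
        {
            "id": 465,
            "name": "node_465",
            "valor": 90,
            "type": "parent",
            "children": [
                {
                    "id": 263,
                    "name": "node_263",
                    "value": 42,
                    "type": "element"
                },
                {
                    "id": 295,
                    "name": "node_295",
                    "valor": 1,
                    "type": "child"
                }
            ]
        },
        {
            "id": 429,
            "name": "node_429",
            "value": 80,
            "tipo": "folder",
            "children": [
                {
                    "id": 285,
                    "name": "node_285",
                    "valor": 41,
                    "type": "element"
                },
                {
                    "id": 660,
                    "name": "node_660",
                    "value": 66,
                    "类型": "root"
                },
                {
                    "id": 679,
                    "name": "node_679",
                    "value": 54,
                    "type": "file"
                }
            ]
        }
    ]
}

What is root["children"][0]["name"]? "node_465"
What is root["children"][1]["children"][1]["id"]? 660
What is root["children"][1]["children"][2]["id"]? 679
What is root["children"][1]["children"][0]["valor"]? 41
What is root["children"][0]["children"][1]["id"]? 295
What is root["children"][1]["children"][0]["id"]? 285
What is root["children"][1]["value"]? 80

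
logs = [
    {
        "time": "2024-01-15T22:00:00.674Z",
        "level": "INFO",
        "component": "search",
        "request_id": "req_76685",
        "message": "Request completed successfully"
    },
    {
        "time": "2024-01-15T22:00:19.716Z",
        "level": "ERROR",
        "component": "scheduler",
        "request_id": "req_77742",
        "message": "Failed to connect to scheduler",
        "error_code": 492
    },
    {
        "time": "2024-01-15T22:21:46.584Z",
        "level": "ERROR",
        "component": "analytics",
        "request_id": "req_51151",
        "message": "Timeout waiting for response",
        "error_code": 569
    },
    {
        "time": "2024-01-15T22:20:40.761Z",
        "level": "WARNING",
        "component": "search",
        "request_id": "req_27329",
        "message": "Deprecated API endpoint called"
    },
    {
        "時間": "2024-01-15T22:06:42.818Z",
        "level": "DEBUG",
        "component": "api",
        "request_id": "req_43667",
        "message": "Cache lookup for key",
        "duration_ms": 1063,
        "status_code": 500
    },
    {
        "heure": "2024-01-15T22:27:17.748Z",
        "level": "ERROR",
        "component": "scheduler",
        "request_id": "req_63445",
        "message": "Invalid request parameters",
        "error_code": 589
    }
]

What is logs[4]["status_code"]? 500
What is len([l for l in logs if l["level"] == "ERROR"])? 3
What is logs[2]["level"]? "ERROR"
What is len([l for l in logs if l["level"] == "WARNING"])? 1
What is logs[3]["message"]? "Deprecated API endpoint called"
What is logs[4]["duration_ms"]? 1063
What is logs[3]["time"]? "2024-01-15T22:20:40.761Z"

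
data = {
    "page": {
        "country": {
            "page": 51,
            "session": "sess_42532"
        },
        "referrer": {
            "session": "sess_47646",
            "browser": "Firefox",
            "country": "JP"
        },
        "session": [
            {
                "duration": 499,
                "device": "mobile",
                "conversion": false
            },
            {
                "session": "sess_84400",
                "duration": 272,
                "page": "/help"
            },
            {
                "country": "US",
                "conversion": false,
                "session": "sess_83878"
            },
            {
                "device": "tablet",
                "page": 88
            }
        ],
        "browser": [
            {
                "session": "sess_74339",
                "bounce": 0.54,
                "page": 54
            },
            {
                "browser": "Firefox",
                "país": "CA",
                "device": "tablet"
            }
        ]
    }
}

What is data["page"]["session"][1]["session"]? "sess_84400"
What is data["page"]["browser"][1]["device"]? "tablet"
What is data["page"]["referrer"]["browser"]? "Firefox"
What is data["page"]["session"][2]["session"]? "sess_83878"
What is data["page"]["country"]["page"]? 51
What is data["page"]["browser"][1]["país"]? "CA"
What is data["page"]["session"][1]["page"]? "/help"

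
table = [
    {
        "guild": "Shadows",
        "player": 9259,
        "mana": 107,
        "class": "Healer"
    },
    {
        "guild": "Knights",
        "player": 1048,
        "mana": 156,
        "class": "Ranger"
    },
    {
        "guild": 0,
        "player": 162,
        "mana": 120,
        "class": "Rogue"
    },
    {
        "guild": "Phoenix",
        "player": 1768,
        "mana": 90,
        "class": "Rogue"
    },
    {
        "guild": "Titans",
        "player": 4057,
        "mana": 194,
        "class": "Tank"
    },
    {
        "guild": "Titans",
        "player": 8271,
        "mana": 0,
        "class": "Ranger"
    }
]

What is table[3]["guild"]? "Phoenix"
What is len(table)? 6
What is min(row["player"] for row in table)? 162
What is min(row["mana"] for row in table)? 0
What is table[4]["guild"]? "Titans"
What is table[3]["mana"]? 90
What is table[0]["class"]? "Healer"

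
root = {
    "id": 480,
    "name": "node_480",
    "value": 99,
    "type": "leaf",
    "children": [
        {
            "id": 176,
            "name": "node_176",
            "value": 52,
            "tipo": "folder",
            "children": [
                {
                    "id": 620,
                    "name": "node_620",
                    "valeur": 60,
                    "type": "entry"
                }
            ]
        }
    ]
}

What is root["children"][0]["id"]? 176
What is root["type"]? "leaf"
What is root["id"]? 480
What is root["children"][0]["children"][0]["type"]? "entry"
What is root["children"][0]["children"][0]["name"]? "node_620"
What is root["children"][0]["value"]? 52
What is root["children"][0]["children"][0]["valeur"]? 60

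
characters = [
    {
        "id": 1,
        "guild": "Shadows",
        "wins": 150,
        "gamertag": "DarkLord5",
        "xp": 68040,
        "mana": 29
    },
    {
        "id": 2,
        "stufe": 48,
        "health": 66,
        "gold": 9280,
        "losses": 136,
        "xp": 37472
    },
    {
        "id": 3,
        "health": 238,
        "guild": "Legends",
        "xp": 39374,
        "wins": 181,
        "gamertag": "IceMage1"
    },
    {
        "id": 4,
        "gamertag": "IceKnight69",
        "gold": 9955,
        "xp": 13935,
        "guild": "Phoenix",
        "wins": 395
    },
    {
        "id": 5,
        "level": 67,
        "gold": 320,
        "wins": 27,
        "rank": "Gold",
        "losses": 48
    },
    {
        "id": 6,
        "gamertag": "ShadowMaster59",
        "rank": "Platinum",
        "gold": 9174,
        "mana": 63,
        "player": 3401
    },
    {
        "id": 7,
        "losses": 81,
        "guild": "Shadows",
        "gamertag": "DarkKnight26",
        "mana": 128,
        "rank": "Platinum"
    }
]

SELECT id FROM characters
[1, 2, 3, 4, 5, 6, 7]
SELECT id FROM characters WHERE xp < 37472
[4]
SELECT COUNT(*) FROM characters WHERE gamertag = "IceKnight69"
1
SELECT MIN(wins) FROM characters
27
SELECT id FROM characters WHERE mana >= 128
[7]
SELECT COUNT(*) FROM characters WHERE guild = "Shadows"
2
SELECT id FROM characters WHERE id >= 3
[3, 4, 5, 6, 7]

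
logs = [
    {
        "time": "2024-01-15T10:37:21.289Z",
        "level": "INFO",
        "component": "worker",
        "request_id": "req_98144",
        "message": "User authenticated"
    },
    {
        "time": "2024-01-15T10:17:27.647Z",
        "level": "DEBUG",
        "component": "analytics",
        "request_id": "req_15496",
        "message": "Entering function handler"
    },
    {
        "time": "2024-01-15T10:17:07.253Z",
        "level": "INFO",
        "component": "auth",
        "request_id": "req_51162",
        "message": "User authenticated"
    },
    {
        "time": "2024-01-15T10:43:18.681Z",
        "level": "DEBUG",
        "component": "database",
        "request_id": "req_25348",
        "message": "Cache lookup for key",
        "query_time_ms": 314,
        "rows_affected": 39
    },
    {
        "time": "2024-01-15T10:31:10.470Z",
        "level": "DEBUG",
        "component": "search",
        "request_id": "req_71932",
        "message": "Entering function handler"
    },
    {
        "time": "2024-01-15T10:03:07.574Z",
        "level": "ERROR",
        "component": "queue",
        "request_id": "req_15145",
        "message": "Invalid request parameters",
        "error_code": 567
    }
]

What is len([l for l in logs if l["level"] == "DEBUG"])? 3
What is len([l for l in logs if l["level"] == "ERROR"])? 1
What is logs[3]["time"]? "2024-01-15T10:43:18.681Z"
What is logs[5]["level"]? "ERROR"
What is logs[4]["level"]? "DEBUG"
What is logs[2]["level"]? "INFO"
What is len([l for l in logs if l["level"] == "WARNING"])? 0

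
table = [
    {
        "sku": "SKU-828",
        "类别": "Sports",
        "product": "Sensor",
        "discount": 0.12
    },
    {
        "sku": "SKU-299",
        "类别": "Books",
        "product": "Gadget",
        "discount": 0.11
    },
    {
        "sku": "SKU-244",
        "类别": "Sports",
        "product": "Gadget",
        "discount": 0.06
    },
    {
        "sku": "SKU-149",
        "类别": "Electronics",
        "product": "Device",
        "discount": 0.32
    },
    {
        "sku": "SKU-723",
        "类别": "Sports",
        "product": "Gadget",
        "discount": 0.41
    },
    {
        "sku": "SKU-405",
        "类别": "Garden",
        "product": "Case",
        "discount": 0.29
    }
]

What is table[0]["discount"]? 0.12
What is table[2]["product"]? "Gadget"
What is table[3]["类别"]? "Electronics"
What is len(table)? 6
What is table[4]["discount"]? 0.41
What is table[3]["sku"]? "SKU-149"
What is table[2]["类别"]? "Sports"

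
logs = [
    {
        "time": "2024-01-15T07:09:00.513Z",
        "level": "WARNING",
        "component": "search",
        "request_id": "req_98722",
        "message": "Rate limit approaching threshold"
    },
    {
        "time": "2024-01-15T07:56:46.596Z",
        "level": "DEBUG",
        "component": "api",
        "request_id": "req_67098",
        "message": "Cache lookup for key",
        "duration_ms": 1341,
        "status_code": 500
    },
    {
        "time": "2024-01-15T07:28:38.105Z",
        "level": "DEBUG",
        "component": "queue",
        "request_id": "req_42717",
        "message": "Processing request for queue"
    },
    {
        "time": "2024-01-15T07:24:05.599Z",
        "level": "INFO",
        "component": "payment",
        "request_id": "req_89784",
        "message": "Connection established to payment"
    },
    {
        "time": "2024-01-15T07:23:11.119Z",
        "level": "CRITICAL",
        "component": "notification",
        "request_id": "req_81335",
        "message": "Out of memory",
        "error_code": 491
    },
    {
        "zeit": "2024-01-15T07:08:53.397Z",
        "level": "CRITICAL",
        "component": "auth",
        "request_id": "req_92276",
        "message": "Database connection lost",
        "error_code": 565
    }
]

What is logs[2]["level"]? "DEBUG"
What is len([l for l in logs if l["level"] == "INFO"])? 1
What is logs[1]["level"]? "DEBUG"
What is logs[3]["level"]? "INFO"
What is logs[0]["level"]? "WARNING"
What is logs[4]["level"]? "CRITICAL"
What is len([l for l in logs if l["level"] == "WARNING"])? 1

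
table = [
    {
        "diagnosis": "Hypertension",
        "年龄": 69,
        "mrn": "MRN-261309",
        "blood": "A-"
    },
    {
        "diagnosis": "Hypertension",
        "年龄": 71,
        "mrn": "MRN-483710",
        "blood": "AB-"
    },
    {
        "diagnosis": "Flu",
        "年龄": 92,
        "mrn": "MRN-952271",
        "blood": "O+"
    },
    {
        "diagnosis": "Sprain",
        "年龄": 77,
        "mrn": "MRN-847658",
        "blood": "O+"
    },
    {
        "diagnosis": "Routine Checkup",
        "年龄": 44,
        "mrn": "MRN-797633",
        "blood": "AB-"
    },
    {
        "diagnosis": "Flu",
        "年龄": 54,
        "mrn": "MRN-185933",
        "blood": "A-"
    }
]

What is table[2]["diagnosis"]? "Flu"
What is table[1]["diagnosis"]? "Hypertension"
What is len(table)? 6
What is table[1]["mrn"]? "MRN-483710"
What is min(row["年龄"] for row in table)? 44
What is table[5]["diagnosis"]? "Flu"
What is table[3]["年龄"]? 77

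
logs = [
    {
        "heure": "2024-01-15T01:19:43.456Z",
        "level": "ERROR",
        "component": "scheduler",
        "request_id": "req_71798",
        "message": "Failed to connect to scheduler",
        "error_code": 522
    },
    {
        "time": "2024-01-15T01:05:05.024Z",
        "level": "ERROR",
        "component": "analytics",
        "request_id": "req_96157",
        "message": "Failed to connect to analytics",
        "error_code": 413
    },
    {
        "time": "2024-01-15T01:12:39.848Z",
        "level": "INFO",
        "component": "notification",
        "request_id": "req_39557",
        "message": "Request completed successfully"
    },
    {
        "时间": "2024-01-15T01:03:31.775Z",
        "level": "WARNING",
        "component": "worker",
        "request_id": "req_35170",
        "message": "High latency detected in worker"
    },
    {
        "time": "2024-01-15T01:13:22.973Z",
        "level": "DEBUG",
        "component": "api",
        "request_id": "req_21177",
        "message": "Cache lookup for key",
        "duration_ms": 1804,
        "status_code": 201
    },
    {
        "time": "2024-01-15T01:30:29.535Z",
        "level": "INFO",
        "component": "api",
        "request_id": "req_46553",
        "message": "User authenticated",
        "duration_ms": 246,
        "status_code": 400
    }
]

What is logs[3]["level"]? "WARNING"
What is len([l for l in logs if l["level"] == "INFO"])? 2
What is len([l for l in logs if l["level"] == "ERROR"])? 2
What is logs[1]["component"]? "analytics"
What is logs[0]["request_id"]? "req_71798"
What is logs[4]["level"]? "DEBUG"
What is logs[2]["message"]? "Request completed successfully"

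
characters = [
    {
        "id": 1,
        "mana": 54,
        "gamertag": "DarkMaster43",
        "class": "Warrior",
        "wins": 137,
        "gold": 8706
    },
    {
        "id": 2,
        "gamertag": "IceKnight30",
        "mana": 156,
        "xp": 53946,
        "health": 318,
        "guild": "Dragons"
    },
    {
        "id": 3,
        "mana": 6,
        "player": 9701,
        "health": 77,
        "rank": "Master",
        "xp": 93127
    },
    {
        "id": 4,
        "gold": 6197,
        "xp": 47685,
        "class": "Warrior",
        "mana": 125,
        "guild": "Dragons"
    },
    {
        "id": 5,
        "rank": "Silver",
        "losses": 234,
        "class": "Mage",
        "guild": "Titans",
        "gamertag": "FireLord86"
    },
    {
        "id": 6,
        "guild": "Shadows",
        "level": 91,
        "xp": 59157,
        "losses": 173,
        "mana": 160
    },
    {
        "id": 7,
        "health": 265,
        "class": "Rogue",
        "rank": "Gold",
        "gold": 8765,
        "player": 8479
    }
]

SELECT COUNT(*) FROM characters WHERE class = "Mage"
1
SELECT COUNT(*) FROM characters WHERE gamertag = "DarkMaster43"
1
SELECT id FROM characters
[1, 2, 3, 4, 5, 6, 7]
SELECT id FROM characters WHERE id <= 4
[1, 2, 3, 4]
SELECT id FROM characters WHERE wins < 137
[]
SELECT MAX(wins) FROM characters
137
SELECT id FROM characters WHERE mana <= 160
[1, 2, 3, 4, 6]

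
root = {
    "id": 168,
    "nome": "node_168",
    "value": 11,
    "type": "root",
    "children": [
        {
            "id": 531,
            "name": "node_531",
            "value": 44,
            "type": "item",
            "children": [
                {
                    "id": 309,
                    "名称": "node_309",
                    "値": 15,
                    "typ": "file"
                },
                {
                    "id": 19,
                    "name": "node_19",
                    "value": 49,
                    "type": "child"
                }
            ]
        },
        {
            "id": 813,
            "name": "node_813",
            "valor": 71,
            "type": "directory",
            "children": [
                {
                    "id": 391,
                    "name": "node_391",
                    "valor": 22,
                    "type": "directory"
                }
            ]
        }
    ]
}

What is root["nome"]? "node_168"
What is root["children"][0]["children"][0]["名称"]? "node_309"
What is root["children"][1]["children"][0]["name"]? "node_391"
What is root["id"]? 168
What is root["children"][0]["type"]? "item"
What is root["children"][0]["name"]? "node_531"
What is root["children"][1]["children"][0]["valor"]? 22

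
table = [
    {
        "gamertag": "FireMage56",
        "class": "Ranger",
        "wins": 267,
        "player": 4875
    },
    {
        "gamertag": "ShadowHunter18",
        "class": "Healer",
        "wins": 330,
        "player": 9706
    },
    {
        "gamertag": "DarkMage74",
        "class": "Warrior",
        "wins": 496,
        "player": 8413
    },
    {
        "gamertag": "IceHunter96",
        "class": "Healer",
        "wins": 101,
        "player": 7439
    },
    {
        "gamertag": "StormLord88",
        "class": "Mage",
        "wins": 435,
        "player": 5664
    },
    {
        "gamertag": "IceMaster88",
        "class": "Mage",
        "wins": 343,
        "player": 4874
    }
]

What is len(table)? 6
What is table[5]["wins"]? 343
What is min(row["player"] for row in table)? 4874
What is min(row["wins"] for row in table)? 101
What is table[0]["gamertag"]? "FireMage56"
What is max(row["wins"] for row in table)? 496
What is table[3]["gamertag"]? "IceHunter96"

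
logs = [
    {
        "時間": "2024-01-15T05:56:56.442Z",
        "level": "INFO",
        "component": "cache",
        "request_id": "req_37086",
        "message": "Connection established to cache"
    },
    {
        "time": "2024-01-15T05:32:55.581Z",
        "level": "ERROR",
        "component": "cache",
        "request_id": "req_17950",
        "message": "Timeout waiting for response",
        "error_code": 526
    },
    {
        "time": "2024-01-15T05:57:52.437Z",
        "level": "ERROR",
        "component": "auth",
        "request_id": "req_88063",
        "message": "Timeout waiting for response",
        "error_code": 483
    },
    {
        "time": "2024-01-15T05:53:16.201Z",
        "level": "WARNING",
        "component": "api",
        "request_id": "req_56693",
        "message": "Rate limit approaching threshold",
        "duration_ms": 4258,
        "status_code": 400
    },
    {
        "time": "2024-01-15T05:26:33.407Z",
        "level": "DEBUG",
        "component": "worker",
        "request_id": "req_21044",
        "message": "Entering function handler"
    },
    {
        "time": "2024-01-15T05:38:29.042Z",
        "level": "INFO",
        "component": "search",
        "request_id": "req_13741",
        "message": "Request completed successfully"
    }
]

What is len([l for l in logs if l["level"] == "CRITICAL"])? 0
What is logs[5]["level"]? "INFO"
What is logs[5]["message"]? "Request completed successfully"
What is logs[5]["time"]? "2024-01-15T05:38:29.042Z"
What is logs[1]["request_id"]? "req_17950"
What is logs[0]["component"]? "cache"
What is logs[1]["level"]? "ERROR"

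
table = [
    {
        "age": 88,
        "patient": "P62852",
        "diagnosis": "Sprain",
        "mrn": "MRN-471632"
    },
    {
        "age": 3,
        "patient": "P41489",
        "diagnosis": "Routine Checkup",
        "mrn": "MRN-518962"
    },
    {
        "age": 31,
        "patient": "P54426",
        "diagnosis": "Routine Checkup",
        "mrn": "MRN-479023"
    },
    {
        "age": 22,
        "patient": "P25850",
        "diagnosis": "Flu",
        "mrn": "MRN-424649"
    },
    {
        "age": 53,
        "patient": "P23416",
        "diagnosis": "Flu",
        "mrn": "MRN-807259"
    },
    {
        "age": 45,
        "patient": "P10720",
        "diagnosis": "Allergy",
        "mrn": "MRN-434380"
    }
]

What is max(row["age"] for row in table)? 88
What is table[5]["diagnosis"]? "Allergy"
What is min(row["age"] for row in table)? 3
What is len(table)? 6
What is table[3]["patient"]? "P25850"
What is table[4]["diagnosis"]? "Flu"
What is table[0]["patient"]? "P62852"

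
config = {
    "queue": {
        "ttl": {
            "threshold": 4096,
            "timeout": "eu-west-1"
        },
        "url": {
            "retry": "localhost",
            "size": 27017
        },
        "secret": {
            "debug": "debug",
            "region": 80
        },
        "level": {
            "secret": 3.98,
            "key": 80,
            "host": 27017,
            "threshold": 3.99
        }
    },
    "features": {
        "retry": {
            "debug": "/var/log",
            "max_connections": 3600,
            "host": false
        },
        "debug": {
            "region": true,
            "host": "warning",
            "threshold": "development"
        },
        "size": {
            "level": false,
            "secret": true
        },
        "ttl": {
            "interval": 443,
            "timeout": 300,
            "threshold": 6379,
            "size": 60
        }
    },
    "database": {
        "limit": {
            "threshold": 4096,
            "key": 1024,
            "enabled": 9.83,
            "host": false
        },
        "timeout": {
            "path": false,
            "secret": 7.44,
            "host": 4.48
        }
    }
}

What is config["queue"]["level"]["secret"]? 3.98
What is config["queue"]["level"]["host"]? 27017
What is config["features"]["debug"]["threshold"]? "development"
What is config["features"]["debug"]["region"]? True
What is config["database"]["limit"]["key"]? 1024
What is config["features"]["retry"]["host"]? False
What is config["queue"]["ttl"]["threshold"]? 4096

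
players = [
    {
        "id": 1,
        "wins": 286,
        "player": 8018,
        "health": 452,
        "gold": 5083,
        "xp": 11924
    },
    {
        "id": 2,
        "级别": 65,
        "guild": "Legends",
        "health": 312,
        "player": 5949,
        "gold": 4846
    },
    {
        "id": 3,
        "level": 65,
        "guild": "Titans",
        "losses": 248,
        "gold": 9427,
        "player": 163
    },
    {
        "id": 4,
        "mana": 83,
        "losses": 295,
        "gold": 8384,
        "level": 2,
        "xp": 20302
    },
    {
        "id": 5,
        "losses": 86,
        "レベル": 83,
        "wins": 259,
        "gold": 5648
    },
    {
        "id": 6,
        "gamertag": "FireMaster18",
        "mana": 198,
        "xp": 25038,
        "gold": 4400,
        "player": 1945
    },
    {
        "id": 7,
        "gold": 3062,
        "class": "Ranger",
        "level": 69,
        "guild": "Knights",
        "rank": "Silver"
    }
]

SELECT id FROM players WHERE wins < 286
[5]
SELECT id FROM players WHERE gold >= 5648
[3, 4, 5]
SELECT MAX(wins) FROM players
286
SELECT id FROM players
[1, 2, 3, 4, 5, 6, 7]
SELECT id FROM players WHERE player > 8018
[]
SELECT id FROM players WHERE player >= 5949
[1, 2]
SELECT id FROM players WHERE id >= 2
[2, 3, 4, 5, 6, 7]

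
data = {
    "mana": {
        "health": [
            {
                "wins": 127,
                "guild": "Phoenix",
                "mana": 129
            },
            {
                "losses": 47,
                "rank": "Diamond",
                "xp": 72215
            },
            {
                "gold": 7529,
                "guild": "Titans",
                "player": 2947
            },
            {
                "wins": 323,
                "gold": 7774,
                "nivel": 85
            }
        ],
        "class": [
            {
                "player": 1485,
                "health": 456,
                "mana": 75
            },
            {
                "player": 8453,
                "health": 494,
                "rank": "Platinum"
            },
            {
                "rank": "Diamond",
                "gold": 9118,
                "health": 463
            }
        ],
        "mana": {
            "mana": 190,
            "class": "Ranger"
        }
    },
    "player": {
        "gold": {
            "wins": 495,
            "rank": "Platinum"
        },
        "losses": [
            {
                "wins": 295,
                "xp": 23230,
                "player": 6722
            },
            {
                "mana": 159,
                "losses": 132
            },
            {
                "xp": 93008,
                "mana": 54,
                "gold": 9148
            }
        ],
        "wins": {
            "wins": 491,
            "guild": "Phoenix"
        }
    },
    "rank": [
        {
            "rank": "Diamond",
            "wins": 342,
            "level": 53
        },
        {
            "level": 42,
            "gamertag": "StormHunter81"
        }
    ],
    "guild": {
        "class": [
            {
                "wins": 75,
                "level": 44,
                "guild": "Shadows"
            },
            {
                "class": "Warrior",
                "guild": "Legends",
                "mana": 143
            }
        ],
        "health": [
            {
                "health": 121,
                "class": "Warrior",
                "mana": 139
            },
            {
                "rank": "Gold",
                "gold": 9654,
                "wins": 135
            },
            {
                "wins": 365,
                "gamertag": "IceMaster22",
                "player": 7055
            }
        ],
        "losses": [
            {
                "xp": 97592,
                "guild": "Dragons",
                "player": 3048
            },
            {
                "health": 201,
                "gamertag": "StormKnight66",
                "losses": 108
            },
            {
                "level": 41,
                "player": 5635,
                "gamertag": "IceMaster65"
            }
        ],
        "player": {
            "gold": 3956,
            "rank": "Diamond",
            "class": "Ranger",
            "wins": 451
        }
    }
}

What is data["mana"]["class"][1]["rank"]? "Platinum"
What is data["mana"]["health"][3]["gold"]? 7774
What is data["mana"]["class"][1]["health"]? 494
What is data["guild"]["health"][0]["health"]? 121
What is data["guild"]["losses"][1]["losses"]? 108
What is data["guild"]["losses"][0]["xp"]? 97592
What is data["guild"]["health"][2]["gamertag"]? "IceMaster22"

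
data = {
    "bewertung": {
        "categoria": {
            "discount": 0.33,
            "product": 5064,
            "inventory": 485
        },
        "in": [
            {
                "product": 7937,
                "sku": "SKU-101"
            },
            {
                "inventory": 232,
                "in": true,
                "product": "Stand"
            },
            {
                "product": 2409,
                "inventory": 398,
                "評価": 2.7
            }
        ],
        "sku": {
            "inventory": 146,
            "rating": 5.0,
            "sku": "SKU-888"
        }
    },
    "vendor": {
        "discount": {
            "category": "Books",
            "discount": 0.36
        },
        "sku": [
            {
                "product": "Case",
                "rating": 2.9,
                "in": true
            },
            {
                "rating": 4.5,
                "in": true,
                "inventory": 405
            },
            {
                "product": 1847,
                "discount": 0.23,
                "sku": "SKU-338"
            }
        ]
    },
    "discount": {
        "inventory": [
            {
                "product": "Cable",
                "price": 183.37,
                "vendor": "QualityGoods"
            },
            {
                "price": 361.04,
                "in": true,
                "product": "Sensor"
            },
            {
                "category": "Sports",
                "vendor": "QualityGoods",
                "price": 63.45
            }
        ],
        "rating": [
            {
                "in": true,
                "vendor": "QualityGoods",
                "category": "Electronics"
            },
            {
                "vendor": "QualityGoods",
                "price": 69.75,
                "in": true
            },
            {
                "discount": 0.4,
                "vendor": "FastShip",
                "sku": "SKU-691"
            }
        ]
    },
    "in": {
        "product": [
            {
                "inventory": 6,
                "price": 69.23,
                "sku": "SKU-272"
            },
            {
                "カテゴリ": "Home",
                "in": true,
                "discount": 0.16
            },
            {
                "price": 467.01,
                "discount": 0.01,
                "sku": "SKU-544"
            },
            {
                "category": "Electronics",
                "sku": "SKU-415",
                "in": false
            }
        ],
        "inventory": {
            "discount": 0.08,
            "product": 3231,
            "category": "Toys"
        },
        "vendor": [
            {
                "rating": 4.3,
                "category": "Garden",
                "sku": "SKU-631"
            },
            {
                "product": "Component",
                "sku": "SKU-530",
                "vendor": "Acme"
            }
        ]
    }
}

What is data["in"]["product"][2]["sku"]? "SKU-544"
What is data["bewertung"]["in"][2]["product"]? 2409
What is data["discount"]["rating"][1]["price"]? 69.75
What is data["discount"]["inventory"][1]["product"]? "Sensor"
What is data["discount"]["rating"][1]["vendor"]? "QualityGoods"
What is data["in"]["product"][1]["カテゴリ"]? "Home"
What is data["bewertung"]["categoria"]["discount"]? 0.33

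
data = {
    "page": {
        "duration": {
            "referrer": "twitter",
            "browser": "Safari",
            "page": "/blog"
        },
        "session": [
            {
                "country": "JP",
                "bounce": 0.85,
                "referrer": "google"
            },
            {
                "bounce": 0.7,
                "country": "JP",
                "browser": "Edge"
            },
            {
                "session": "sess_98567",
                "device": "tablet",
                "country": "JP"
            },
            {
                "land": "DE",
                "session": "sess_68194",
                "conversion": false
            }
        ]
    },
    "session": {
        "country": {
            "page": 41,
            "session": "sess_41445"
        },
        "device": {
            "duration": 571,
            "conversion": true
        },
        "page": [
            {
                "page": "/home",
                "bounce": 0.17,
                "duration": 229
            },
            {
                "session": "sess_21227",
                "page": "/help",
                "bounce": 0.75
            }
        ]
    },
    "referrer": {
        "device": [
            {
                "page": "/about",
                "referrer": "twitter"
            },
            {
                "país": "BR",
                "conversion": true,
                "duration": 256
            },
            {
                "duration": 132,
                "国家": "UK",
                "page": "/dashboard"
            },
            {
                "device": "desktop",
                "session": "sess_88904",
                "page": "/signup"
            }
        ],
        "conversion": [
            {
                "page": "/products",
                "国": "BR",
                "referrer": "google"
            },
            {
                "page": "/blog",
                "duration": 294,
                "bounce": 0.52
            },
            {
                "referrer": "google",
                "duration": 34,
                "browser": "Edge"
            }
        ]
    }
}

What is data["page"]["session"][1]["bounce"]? 0.7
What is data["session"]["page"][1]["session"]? "sess_21227"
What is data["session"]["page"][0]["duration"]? 229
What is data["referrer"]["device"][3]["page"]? "/signup"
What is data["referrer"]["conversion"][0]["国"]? "BR"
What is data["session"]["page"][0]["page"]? "/home"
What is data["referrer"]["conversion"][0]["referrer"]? "google"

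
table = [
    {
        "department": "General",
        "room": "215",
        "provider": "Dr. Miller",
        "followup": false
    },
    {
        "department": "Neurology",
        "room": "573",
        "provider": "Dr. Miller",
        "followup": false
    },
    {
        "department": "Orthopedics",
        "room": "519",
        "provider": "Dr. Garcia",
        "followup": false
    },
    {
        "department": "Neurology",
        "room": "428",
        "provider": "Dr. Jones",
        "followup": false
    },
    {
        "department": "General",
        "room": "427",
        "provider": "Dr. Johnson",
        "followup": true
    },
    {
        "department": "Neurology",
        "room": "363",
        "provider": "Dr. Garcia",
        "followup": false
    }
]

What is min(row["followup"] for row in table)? False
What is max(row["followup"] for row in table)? True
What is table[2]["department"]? "Orthopedics"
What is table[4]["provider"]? "Dr. Johnson"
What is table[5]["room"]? "363"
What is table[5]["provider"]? "Dr. Garcia"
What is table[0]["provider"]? "Dr. Miller"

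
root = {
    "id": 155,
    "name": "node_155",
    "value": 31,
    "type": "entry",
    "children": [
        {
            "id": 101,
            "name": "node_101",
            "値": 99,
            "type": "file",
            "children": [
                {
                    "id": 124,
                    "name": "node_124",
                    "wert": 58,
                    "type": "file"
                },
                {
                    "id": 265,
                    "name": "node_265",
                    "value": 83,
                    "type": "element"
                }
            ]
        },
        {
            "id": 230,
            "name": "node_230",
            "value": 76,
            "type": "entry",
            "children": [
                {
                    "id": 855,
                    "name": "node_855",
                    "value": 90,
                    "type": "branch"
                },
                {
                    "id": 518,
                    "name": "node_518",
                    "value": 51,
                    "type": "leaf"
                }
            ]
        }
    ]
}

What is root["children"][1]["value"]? 76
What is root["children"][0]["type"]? "file"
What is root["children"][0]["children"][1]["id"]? 265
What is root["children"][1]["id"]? 230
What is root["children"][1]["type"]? "entry"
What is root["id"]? 155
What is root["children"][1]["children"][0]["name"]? "node_855"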